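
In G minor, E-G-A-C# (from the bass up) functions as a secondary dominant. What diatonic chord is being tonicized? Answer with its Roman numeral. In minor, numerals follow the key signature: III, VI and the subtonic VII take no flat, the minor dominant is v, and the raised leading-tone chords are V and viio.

The chord is a dominant seventh chord on A.
A dominant resolves down a perfect fifth: A → D. In G minor, D is scale degree 5, i.e. V.

V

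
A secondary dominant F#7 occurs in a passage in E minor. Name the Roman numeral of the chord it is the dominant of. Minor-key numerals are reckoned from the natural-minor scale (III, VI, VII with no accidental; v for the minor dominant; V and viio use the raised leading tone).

V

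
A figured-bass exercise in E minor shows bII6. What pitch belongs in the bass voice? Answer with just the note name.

bII in E minor has root F; the chord is F-A-C.
The figure 6 means first inversion — the third is in the bass.

A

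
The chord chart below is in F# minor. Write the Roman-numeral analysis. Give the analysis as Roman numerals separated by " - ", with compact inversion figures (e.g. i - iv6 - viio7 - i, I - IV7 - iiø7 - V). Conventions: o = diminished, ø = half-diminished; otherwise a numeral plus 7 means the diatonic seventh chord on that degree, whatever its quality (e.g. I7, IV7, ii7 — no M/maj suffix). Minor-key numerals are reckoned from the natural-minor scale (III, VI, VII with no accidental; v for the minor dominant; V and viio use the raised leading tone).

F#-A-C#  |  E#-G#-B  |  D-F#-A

i - viio - VI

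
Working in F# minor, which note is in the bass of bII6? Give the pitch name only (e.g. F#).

B

bII in F# minor has root G; the chord is G-B-D.
The figure 6 means first inversion — the third is in the bass.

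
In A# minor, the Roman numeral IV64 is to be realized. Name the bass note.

A#

IV in A# minor has root D#; the chord is D#-F##-A#.
The figure 64 means second inversion — the fifth is in the bass.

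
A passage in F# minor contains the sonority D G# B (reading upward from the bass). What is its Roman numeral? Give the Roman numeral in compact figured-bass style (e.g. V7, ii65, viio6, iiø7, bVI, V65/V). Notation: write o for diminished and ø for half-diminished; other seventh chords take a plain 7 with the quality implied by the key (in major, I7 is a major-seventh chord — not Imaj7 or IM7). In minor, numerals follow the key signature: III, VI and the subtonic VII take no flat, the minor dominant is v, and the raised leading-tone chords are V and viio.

The pitches G#-B-D form a diminished triad rooted on G#.
In F# minor, G# is the supertonic; the diatonic diminished triad there is iio.
With D in the bass the chord is in second inversion, so the figured bass is 64.

iio64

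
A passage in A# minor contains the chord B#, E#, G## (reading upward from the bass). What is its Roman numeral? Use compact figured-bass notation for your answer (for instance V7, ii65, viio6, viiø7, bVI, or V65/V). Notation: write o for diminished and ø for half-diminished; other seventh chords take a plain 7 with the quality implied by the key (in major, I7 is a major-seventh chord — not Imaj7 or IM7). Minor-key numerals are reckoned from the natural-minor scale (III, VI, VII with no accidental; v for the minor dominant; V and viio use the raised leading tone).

V64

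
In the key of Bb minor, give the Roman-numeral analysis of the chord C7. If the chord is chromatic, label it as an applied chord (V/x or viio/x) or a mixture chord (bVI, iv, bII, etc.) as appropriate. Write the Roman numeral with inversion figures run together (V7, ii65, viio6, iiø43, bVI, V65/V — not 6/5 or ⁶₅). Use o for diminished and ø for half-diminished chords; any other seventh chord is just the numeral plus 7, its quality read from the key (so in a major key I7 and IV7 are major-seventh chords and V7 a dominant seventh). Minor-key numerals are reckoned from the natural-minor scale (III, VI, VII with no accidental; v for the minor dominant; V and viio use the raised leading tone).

V7/V

Stacked in thirds the chord is C-E-G-Bb: a dominant seventh chord on C.
C is not a diatonic chord root with this quality in Bb minor, but it lies a perfect fifth above F (V), so the chord functions as an applied dominant of V.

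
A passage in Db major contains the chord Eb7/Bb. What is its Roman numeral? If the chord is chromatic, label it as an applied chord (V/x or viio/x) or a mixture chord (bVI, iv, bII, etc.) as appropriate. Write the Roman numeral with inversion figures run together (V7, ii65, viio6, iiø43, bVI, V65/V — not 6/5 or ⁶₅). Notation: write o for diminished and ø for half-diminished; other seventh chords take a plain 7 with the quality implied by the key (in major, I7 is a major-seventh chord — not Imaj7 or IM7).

The pitches Eb-G-Bb-Db form a dominant seventh chord rooted on Eb.
Eb is not a diatonic chord root with this quality in Db major, but it lies a perfect fifth above Ab (V), so the chord functions as an applied dominant of V.
With Bb in the bass the chord is in second inversion, so the figured bass is 43.

V43/V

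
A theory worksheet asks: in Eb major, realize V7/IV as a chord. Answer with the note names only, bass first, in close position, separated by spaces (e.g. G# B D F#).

The slash means an applied dominant: we want the dominant of IV. In Eb major, IV is Ab major, and its dominant is built on Eb.
Building a dominant seventh chord on Eb gives Eb-G-Bb-Db.

Eb G Bb Db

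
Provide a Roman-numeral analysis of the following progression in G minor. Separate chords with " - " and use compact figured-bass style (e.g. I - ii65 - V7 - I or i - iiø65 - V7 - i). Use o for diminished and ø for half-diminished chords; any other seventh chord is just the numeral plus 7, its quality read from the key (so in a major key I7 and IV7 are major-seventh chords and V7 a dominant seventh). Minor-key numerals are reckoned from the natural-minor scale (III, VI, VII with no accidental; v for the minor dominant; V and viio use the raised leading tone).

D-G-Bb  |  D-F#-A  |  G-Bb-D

i64 - V - i

D-G-Bb: root G is the tonic; minor triad there is i64.
D-F#-A: major triad on D = scale degree 5 → V.
G-Bb-D: root G is the tonic; minor triad there is i.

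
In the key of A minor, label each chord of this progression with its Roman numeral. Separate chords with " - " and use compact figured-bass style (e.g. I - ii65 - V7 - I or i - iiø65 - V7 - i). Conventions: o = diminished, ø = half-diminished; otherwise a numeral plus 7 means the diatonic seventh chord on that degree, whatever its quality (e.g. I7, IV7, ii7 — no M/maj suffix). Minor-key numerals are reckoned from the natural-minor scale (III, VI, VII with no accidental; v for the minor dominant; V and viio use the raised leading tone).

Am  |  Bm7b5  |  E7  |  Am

Am: root A is the tonic; minor triad there is i.
Bm7b5 has root B, degree 2 in A minor, so iiø7.
E7: root E is the dominant; dominant seventh chord there is V7.
Am: minor triad on A = scale degree 1 → i.

i - iiø7 - V7 - i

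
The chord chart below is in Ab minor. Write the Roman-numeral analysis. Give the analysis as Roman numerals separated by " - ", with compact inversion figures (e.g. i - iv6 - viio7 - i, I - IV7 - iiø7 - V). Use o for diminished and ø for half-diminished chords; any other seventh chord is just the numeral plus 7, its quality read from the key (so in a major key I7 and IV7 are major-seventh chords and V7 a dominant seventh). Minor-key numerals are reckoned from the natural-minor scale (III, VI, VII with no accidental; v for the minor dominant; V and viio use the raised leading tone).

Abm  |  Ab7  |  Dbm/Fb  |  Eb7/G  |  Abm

i - V7/iv - iv6 - V65 - i

Abm: root Ab is the tonic; minor triad there is i.
Ab7 is the secondary dominant of iv (dominant seventh chord on Ab): V7/iv.
Dbm/Fb has root Db, degree 4 in Ab minor, so iv6.
Eb7/G: dominant seventh chord on Eb = scale degree 5 → V65.
Abm: root Ab is the tonic; minor triad there is i.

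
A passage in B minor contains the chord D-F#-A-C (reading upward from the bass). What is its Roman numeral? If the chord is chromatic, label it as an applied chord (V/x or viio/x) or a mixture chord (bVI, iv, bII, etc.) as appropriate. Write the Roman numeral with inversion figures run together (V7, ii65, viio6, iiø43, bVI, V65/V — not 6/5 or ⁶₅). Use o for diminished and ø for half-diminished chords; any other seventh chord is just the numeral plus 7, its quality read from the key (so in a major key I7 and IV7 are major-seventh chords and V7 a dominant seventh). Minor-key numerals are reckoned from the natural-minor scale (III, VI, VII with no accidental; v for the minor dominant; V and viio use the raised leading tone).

V7/VI

Stacked in thirds the chord is D-F#-A-C: a dominant seventh chord on D.
D is not a diatonic chord root with this quality in B minor, but it lies a perfect fifth above G (VI), so the chord functions as an applied dominant of VI.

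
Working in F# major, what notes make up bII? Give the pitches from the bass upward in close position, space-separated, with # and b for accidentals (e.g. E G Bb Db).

G B D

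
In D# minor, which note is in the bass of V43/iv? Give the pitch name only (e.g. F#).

The applied chord V43/iv is rooted on D#: D#-F##-A#-C#.
The figure 43 means second inversion — the fifth is in the bass.

A#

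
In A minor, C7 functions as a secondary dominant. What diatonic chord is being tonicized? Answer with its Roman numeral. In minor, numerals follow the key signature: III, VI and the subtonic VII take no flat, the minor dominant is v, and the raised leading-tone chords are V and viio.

VI

The chord is a dominant seventh chord on C.
A dominant resolves down a perfect fifth: C → F. In A minor, F is scale degree 6, i.e. VI.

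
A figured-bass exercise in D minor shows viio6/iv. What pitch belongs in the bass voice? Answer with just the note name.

The applied chord viio6/iv is rooted on F#: F#-A-C.
The figure 6 means first inversion — the third is in the bass.

A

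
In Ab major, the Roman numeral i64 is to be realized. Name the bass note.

i in Ab major has root Ab; the chord is Ab-Cb-Eb.
The figure 64 means second inversion — the fifth is in the bass.

Eb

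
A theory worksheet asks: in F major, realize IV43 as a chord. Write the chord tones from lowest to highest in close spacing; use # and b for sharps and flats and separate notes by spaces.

In F major, scale degree 4 is Bb, and the diatonic chord built there is a major seventh chord.
Stacking thirds from Bb gives Bb-D-F-A.
With the 43 figure the chord is in second inversion; from the bass F upward in close position it reads F-A-Bb-D.

F A Bb D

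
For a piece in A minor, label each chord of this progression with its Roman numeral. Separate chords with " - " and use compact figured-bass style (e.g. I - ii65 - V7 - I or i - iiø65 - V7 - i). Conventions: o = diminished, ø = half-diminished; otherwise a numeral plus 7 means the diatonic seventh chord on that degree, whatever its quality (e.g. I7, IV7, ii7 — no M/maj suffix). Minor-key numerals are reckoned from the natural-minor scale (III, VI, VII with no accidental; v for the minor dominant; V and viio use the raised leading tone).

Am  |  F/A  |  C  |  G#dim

i - VI6 - III - viio

Am: root A is the tonic; minor triad there is i.
F/A: major triad on F = scale degree 6 → VI6.
C has root C, degree 3 in A minor, so III.
G#dim: diminished triad on G# = scale degree 7 → viio.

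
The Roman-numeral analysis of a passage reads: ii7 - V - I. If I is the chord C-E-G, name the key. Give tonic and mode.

The chord C is a major triad rooted on C; its label is I.
If C is scale degree 1 and the mode makes that degree carry a major triad, the tonic is C and the mode is major.

C major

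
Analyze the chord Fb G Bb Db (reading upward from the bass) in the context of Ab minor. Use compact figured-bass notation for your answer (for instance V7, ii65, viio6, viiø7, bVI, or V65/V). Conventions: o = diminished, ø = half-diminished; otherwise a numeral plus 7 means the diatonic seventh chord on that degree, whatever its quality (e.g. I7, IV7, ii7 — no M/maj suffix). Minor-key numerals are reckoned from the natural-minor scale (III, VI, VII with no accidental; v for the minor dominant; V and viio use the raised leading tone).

viio42

The pitches G-Bb-Db-Fb form a fully diminished seventh chord rooted on G.
G is scale degree 7 in Ab minor, and a fully diminished seventh chord on that degree is written viio7.
With Fb in the bass the chord is in third inversion, so the figured bass is 42.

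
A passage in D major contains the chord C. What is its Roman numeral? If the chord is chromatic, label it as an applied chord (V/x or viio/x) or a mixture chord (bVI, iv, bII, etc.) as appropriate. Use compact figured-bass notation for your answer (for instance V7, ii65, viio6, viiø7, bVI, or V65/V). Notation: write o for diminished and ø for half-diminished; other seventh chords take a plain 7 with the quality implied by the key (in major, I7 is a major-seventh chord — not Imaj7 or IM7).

The pitches C-E-G form a major triad rooted on C.
C is the lowered seventh degree of D major (diatonic 7 would be C#). This is a major triad on the lowered seventh degree (the subtonic), borrowed from the parallel minor.

bVII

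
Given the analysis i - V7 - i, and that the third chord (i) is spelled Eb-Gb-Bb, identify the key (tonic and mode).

The chord Ebm is a minor triad rooted on Eb; its label is i.
If Eb is scale degree 1 and the mode makes that degree carry a minor triad, the tonic is Eb and the mode is minor.

Eb minor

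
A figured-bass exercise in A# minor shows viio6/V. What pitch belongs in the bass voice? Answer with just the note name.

The applied chord viio6/V is rooted on D##: D##-F##-A#.
The figure 6 means first inversion — the third is in the bass.

F##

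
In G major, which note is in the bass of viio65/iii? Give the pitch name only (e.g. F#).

The applied chord viio65/iii is rooted on A#: A#-C#-E-G.
The figure 65 means first inversion — the third is in the bass.

C#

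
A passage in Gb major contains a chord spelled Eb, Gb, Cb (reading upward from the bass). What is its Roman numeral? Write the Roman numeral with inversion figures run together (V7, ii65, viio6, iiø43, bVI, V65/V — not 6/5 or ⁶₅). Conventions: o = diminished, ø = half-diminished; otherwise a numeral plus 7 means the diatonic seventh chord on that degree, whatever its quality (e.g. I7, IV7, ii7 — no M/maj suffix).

IV6

The pitches Cb-Eb-Gb form a major triad rooted on Cb.
In Gb major, Cb is the subdominant; the diatonic major triad there is IV.
With Eb in the bass the chord is in first inversion, so the figured bass is 6.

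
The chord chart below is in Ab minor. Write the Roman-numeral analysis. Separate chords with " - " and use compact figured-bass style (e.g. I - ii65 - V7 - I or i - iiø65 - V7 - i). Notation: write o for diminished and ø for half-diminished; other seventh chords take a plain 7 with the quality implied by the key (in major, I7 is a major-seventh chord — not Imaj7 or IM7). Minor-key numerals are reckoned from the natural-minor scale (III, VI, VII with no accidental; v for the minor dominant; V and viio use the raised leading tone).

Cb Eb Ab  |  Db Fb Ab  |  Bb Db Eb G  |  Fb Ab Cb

i6 - iv - V43 - VI

Cb-Eb-Ab: minor triad on Ab = scale degree 1 → i6.
Db-Fb-Ab: minor triad on Db = scale degree 4 → iv.
Bb-Db-Eb-G: root Eb is the dominant; dominant seventh chord there is V43.
Fb-Ab-Cb: major triad on Fb = scale degree 6 → VI.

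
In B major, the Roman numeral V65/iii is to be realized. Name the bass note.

C##

The applied chord V65/iii is rooted on A#: A#-C##-E#-G#.
The figure 65 means first inversion — the third is in the bass.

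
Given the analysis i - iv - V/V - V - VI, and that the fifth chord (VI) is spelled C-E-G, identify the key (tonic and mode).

E minor

VI is given as C-E-G — a major triad with root C.
Counting down 5 scale steps from C places the tonic on E; a major triad on degree 6 is diatonic only in minor.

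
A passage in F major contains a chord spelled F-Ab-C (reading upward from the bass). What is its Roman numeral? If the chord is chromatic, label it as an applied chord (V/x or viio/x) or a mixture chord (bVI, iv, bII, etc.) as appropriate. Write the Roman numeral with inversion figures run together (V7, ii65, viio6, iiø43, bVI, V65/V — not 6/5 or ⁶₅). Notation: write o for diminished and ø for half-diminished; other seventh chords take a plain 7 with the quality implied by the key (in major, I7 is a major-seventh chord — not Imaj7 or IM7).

The pitches F-Ab-C form a minor triad rooted on F.
F is the first degree of F major. This is the minor tonic, borrowed from the parallel minor.

i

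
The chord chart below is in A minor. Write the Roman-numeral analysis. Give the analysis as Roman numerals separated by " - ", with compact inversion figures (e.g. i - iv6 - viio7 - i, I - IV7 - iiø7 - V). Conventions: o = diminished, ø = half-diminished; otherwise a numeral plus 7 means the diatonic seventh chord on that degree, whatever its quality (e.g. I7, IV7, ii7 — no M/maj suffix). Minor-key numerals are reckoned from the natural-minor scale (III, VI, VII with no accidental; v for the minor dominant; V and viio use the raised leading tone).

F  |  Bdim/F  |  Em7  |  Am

VI - iio64 - v7 - i

F has root F, degree 6 in A minor, so VI.
Bdim/F: root B is the supertonic; diminished triad there is iio64.
Em7: root E is the dominant; minor seventh chord there is v7.
Am: minor triad on A = scale degree 1 → i.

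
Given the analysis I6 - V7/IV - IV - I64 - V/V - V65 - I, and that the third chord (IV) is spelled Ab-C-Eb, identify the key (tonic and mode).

The anchor chord is a major triad on Ab, labeled IV.
If Ab is scale degree 4 and the mode makes that degree carry a major triad, the tonic is Eb and the mode is major.

Eb major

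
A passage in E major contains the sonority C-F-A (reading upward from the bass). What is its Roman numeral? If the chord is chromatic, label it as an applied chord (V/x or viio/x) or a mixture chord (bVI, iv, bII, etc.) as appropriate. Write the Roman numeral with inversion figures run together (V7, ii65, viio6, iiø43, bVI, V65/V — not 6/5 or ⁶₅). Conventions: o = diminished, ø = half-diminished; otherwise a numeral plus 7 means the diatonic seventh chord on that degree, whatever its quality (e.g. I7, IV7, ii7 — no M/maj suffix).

bII64

The pitches F-A-C form a major triad rooted on F.
F is the lowered second degree of E major (diatonic 2 would be F#). This is the Neapolitan chord — a major triad on the lowered second degree.
With C in the bass the chord is in second inversion, so the figured bass is 64.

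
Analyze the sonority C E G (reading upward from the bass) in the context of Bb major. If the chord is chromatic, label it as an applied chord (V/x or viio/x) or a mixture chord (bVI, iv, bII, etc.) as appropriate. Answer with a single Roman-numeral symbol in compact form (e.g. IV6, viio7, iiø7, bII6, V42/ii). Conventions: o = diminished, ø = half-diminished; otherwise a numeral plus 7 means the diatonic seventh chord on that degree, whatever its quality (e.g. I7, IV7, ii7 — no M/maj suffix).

The pitches C-E-G form a major triad rooted on C.
C is not a diatonic chord root with this quality in Bb major, but it lies a perfect fifth above F (V), so the chord functions as an applied dominant of V.

V/V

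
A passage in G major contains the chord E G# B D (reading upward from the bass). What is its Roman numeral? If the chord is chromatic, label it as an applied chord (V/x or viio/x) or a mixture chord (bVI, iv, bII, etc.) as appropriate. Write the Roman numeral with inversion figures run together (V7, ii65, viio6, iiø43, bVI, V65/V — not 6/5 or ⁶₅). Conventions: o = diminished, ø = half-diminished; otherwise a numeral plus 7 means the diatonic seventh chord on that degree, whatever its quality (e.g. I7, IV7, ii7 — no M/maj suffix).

Stacked in thirds the chord is E-G#-B-D: a dominant seventh chord on E.
E is not a diatonic chord root with this quality in G major, but it lies a perfect fifth above A (ii), so the chord functions as an applied dominant of ii.

V7/ii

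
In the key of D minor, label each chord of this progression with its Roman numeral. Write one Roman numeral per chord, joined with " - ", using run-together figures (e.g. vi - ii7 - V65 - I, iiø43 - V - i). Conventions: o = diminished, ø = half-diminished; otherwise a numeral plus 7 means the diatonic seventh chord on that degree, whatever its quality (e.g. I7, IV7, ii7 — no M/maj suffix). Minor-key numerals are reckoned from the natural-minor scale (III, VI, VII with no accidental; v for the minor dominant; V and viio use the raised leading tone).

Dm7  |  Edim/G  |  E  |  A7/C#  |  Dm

i7 - iio6 - V/V - V65 - i

Dm7 has root D, degree 1 in D minor, so i7.
Edim/G: diminished triad on E = scale degree 2 → iio6.
E: a major triad on E, the applied dominant of V → V/V.
A7/C# has root A, degree 5 in D minor, so V65.
Dm: root D is the tonic; minor triad there is i.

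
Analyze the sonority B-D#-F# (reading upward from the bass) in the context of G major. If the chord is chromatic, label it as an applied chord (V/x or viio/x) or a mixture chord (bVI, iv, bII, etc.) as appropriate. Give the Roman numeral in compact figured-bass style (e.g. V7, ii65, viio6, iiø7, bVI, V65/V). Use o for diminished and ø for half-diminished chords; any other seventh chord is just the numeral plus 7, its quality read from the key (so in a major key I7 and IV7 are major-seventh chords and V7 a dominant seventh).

V/vi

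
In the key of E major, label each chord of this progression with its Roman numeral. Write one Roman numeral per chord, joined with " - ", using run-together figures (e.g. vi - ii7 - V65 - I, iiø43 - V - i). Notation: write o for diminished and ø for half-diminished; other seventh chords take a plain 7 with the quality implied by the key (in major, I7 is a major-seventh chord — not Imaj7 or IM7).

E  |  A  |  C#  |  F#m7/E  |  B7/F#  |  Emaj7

E has root E, degree 1 in E major, so I.
A: major triad on A = scale degree 4 → IV.
C#: chromatic; C# is V of ii, so V/ii.
F#m7/E: minor seventh chord on F# = scale degree 2 → ii42.
B7/F#: dominant seventh chord on B = scale degree 5 → V43.
Emaj7: major seventh chord on E = scale degree 1 → I7.

I - IV - V/ii - ii42 - V43 - I7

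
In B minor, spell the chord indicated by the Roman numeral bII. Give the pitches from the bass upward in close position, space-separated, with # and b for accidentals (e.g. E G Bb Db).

Scale degree 2 in B minor is C#; lowering it a half step gives C. bII is the Neapolitan chord — a major triad on the lowered second degree.
So the chord is C-E-G.

C E G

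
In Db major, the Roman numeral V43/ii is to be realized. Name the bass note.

F

The applied chord V43/ii is rooted on Bb: Bb-D-F-Ab.
The figure 43 means second inversion — the fifth is in the bass.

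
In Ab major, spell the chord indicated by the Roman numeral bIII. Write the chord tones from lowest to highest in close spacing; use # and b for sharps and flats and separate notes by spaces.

Cb Eb Gb

bIII is a major triad on the lowered third degree, borrowed from the parallel minor. In Ab major that root is Cb.
So the chord is Cb-Eb-Gb.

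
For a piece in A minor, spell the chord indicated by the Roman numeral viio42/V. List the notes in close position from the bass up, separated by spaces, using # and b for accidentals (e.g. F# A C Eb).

The slash marks an applied leading-tone chord: viio of V. In A minor, V is E, so the leading tone to it is D#, a half step below.
Building a fully diminished seventh chord on D# gives D#-F#-A-C.
With the 42 figure the chord is in third inversion; from the bass C upward in close position it reads C-D#-F#-A.

C D# F# A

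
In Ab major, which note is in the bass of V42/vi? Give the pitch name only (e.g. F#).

Bb

The applied chord V42/vi is rooted on C: C-E-G-Bb.
The figure 42 means third inversion — the seventh is in the bass.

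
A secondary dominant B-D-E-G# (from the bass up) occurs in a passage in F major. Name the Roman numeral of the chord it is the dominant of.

iii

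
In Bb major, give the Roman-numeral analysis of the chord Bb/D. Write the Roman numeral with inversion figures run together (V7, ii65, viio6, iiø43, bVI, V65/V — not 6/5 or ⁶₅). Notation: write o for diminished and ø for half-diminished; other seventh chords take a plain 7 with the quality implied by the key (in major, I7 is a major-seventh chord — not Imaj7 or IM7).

I6

The pitches Bb-D-F form a major triad rooted on Bb.
In Bb major, Bb is the tonic; the diatonic major triad there is I.
With D in the bass the chord is in first inversion, so the figured bass is 6.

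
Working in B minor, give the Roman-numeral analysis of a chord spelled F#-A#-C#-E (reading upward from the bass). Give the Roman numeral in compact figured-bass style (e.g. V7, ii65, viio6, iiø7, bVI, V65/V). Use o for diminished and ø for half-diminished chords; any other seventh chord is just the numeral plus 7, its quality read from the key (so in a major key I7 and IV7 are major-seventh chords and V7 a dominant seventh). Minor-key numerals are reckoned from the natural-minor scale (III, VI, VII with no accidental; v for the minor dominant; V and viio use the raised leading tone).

V7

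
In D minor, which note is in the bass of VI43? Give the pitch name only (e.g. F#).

F

VI in D minor has root Bb; the chord is Bb-D-F-A.
The figure 43 means second inversion — the fifth is in the bass.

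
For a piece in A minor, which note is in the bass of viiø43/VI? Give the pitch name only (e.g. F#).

The applied chord viiø43/VI is rooted on E: E-G-Bb-D.
The figure 43 means second inversion — the fifth is in the bass.

Bb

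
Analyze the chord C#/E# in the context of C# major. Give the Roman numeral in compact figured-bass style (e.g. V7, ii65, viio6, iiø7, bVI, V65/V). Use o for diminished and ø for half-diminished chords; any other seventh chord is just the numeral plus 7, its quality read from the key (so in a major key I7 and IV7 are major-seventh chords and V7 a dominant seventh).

I6

Stacked in thirds the chord is C#-E#-G#: a major triad on C#.
In C# major, C# is the tonic; the diatonic major triad there is I.
With E# in the bass the chord is in first inversion, so the figured bass is 6.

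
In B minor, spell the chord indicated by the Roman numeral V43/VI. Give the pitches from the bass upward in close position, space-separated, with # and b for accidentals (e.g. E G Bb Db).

The slash means an applied dominant: we want the dominant of VI. In B minor, VI is G major, and its dominant is built on D.
Building a dominant seventh chord on D gives D-F#-A-C.
With the 43 figure the chord is in second inversion; from the bass A upward in close position it reads A-C-D-F#.

A C D F#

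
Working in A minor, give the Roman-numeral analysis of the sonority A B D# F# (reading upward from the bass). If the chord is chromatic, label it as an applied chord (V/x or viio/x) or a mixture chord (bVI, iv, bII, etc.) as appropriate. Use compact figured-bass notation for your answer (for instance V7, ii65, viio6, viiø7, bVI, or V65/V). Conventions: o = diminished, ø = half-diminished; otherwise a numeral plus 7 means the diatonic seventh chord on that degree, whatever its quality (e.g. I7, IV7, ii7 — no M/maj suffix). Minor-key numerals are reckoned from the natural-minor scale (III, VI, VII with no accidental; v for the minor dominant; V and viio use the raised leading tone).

Stacked in thirds the chord is B-D#-F#-A: a dominant seventh chord on B.
B is not a diatonic chord root with this quality in A minor, but it lies a perfect fifth above E (V), so the chord functions as an applied dominant of V.
With A in the bass the chord is in third inversion, so the figured bass is 42.

V42/V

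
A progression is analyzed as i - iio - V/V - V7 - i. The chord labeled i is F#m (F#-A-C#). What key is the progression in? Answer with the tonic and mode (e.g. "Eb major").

The anchor chord is a minor triad on F#, labeled i.
If F# is scale degree 1 and the mode makes that degree carry a minor triad, the tonic is F# and the mode is minor.

F# minor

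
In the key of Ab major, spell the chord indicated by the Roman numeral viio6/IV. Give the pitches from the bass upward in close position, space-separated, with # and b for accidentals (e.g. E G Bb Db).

The slash marks an applied leading-tone chord: viio of IV. In Ab major, IV is Db, so the leading tone to it is C, a half step below.
Building a diminished triad on C gives C-Eb-Gb.
The figured bass 6 indicates first inversion, placing the third (Eb) in the bass: Eb-Gb-C.

Eb Gb C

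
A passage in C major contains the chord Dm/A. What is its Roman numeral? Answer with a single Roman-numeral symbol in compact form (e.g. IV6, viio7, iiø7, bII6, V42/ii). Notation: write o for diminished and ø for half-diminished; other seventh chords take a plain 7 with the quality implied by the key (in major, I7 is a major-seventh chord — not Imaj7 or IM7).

The pitches D-F-A form a minor triad rooted on D.
In C major, D is the supertonic; the diatonic minor triad there is ii.
With A in the bass the chord is in second inversion, so the figured bass is 64.

ii64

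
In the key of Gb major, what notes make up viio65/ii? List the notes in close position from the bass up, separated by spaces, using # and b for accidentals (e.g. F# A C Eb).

viio65/ii is a secondary leading-tone chord. The target ii is Ab in Gb major; the applied chord is rooted a semitone below, on G.
Building a fully diminished seventh chord on G gives G-Bb-Db-Fb.
The figured bass 65 indicates first inversion, placing the third (Bb) in the bass: Bb-Db-Fb-G.

Bb Db Fb G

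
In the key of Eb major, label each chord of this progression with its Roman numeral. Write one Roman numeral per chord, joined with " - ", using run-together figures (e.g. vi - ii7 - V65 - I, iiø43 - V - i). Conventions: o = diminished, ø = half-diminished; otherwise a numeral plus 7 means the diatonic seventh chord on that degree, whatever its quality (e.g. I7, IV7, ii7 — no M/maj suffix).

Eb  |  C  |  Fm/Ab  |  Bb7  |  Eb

Eb: major triad on Eb = scale degree 1 → I.
C: chromatic; C is V of ii, so V/ii.
Fm/Ab has root F, degree 2 in Eb major, so ii6.
Bb7: root Bb is the dominant; dominant seventh chord there is V7.
Eb has root Eb, degree 1 in Eb major, so I.

I - V/ii - ii6 - V7 - I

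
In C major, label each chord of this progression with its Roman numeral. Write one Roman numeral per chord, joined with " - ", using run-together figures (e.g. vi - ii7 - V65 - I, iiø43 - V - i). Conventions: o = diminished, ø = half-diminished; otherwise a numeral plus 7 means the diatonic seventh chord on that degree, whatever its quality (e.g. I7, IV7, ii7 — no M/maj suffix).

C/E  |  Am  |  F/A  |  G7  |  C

I6 - vi - IV6 - V7 - I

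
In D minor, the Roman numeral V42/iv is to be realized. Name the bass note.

The applied chord V42/iv is rooted on D: D-F#-A-C.
The figure 42 means third inversion — the seventh is in the bass.

C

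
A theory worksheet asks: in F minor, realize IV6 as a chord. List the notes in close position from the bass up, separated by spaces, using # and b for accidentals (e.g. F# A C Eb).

D F Bb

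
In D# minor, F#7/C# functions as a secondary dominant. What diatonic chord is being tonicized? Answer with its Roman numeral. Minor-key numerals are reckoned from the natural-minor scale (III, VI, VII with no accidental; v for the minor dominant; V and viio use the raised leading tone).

The chord is a dominant seventh chord on F#.
A dominant resolves down a perfect fifth: F# → B. In D# minor, B is scale degree 6, i.e. VI.

VI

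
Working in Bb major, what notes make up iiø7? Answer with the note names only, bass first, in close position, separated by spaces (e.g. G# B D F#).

Scale degree 2 in Bb major is C; here the chord built on it is altered to a half-diminished seventh chord. iiø7 is the half-diminished supertonic seventh, borrowed from the parallel minor.
So the chord is C-Eb-Gb-Bb.

C Eb Gb Bb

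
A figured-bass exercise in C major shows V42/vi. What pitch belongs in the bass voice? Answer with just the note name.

The applied chord V42/vi is rooted on E: E-G#-B-D.
The figure 42 means third inversion — the seventh is in the bass.

D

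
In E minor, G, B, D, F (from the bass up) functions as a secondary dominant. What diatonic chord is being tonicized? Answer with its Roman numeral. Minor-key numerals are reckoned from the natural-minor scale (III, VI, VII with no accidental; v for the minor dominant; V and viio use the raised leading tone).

VI

The chord is a dominant seventh chord on G.
A dominant resolves down a perfect fifth: G → C. In E minor, C is scale degree 6, i.e. VI.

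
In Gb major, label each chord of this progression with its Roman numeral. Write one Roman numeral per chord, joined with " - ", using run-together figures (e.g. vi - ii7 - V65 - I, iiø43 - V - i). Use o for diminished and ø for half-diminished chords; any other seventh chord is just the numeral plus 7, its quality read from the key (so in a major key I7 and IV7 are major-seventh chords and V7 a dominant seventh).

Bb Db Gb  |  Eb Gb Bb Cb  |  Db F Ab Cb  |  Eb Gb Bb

I6 - IV65 - V7 - vi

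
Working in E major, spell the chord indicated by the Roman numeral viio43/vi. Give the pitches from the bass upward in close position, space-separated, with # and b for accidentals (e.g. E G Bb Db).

viio43/vi is a secondary leading-tone chord. The target vi is C# in E major; the applied chord is rooted a semitone below, on B#.
Building a fully diminished seventh chord on B# gives B#-D#-F#-A.
The figured bass 43 indicates second inversion, placing the fifth (F#) in the bass: F#-A-B#-D#.

F# A B# D#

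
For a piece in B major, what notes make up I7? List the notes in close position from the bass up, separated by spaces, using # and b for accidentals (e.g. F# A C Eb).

B D# F# A#

In B major, scale degree 1 is B, and the diatonic chord built there is a major seventh chord.
That chord is spelled B-D#-F#-A#.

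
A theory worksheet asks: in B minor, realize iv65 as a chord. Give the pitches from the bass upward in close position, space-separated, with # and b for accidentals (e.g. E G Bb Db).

G B D E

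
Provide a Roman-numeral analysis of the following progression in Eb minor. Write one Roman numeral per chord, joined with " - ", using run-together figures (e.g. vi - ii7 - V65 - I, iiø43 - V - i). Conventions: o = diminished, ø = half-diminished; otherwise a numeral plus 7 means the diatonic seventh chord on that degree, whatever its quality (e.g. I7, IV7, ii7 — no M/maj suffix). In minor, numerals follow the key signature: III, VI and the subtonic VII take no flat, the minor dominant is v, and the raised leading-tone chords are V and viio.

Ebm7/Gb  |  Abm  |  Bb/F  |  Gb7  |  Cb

Ebm7/Gb: root Eb is the tonic; minor seventh chord there is i65.
Abm: root Ab is the subdominant; minor triad there is iv.
Bb/F has root Bb, degree 5 in Eb minor, so V64.
Gb7: a dominant seventh chord on Gb, the applied dominant of VI → V7/VI.
Cb has root Cb, degree 6 in Eb minor, so VI.

i65 - iv - V64 - V7/VI - VI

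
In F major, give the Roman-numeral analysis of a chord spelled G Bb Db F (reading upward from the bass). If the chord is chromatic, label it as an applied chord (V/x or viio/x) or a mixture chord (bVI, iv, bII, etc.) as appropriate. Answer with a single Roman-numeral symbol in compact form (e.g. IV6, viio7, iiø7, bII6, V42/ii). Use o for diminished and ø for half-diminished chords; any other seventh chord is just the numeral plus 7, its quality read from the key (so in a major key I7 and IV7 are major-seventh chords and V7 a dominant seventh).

iiø7

Stacked in thirds the chord is G-Bb-Db-F: a half-diminished seventh chord on G.
G is the second degree of F major. This is the half-diminished supertonic seventh, borrowed from the parallel minor.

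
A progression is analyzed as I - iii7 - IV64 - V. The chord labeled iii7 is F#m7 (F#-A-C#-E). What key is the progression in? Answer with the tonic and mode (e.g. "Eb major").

D major

The chord F#m7 is a minor seventh chord rooted on F#; its label is iii7.
If F# is scale degree 3 and the mode makes that degree carry a minor seventh chord, the tonic is D and the mode is major.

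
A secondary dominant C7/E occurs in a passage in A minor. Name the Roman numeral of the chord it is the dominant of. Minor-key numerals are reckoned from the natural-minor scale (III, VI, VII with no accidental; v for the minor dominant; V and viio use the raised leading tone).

VI

The chord is a dominant seventh chord on C.
A dominant resolves down a perfect fifth: C → F. In A minor, F is scale degree 6, i.e. VI.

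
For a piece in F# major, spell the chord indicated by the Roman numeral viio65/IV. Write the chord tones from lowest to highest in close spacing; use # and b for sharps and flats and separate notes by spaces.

C# E G A#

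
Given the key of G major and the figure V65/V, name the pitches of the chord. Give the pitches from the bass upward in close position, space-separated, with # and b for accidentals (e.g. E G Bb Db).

The slash means an applied dominant: we want the dominant of V. In G major, V is D major, and its dominant is built on A.
Building a dominant seventh chord on A gives A-C#-E-G.
With the 65 figure the chord is in first inversion; from the bass C# upward in close position it reads C#-E-G-A.

C# E G A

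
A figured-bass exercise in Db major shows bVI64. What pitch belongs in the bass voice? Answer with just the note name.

bVI in Db major has root Bbb; the chord is Bbb-Db-Fb.
The figure 64 means second inversion — the fifth is in the bass.

Fb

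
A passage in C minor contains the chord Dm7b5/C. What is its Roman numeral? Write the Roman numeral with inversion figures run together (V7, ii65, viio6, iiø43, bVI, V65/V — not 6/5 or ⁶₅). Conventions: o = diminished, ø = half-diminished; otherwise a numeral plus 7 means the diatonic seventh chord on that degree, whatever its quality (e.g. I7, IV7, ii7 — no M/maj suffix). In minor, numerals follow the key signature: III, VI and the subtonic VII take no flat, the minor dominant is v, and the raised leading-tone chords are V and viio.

iiø42

Stacked in thirds the chord is D-F-Ab-C: a half-diminished seventh chord on D.
D is scale degree 2 in C minor, and a half-diminished seventh chord on that degree is written iiø7.
With C in the bass the chord is in third inversion, so the figured bass is 42.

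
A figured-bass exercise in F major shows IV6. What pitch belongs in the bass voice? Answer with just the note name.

IV in F major has root Bb; the chord is Bb-D-F.
The figure 6 means first inversion — the third is in the bass.

D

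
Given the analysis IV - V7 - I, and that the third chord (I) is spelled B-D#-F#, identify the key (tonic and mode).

B major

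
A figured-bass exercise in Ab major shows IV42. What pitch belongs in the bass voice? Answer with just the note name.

C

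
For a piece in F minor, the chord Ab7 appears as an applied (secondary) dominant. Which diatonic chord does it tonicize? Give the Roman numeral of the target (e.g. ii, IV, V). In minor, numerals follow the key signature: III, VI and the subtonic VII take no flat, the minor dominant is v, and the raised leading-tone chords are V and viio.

VI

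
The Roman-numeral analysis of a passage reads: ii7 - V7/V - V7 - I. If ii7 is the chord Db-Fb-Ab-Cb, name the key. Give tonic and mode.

The anchor chord is a minor seventh chord on Db, labeled ii7.
If Db is scale degree 2 and the mode makes that degree carry a minor seventh chord, the tonic is Cb and the mode is major.

Cb major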